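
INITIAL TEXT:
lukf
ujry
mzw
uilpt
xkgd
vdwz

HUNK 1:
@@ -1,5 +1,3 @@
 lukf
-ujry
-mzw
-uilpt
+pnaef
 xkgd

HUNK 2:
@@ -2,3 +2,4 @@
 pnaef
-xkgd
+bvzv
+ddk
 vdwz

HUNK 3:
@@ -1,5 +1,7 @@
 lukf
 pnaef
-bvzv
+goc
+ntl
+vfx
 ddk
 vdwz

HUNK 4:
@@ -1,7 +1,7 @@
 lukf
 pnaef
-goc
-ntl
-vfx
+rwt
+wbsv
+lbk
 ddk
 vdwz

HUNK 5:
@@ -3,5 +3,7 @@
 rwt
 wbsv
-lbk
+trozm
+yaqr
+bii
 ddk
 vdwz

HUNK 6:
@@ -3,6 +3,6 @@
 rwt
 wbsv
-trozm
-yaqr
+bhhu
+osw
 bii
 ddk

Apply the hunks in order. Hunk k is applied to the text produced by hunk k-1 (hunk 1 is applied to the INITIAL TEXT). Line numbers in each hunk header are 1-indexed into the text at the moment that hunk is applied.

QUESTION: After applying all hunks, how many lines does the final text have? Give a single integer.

Hunk 1: at line 1 remove [ujry,mzw,uilpt] add [pnaef] -> 4 lines: lukf pnaef xkgd vdwz
Hunk 2: at line 2 remove [xkgd] add [bvzv,ddk] -> 5 lines: lukf pnaef bvzv ddk vdwz
Hunk 3: at line 1 remove [bvzv] add [goc,ntl,vfx] -> 7 lines: lukf pnaef goc ntl vfx ddk vdwz
Hunk 4: at line 1 remove [goc,ntl,vfx] add [rwt,wbsv,lbk] -> 7 lines: lukf pnaef rwt wbsv lbk ddk vdwz
Hunk 5: at line 3 remove [lbk] add [trozm,yaqr,bii] -> 9 lines: lukf pnaef rwt wbsv trozm yaqr bii ddk vdwz
Hunk 6: at line 3 remove [trozm,yaqr] add [bhhu,osw] -> 9 lines: lukf pnaef rwt wbsv bhhu osw bii ddk vdwz
Final line count: 9

Answer: 9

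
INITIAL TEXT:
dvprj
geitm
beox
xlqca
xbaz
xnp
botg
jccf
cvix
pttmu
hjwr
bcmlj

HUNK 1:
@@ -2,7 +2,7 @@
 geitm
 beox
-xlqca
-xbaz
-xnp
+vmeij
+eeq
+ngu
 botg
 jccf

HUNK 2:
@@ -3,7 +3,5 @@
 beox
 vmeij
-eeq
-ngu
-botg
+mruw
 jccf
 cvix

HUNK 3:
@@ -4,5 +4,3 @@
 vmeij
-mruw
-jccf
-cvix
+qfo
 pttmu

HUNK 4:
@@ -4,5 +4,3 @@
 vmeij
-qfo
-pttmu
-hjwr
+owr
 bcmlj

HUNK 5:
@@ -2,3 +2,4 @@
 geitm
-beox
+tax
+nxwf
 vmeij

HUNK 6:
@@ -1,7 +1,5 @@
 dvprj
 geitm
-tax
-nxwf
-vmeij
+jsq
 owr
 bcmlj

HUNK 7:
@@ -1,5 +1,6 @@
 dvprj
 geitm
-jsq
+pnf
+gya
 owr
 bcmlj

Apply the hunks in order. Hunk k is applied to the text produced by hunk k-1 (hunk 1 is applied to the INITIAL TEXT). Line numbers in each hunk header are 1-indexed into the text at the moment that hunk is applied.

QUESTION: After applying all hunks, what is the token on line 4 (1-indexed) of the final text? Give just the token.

Answer: gya

Derivation:
Hunk 1: at line 2 remove [xlqca,xbaz,xnp] add [vmeij,eeq,ngu] -> 12 lines: dvprj geitm beox vmeij eeq ngu botg jccf cvix pttmu hjwr bcmlj
Hunk 2: at line 3 remove [eeq,ngu,botg] add [mruw] -> 10 lines: dvprj geitm beox vmeij mruw jccf cvix pttmu hjwr bcmlj
Hunk 3: at line 4 remove [mruw,jccf,cvix] add [qfo] -> 8 lines: dvprj geitm beox vmeij qfo pttmu hjwr bcmlj
Hunk 4: at line 4 remove [qfo,pttmu,hjwr] add [owr] -> 6 lines: dvprj geitm beox vmeij owr bcmlj
Hunk 5: at line 2 remove [beox] add [tax,nxwf] -> 7 lines: dvprj geitm tax nxwf vmeij owr bcmlj
Hunk 6: at line 1 remove [tax,nxwf,vmeij] add [jsq] -> 5 lines: dvprj geitm jsq owr bcmlj
Hunk 7: at line 1 remove [jsq] add [pnf,gya] -> 6 lines: dvprj geitm pnf gya owr bcmlj
Final line 4: gya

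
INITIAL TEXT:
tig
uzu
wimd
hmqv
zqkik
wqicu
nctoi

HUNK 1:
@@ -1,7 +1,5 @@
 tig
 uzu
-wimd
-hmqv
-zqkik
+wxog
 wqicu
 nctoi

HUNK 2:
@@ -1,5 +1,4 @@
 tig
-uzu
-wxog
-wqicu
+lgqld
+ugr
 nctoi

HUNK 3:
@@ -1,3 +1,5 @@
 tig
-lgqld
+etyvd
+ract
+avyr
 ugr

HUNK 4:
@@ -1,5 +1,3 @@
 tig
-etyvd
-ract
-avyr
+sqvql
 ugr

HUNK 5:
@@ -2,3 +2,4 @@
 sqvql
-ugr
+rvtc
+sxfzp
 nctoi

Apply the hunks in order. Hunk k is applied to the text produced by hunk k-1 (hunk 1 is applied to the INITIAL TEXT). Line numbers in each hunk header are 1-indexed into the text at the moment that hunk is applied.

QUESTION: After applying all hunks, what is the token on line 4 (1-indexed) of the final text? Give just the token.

Hunk 1: at line 1 remove [wimd,hmqv,zqkik] add [wxog] -> 5 lines: tig uzu wxog wqicu nctoi
Hunk 2: at line 1 remove [uzu,wxog,wqicu] add [lgqld,ugr] -> 4 lines: tig lgqld ugr nctoi
Hunk 3: at line 1 remove [lgqld] add [etyvd,ract,avyr] -> 6 lines: tig etyvd ract avyr ugr nctoi
Hunk 4: at line 1 remove [etyvd,ract,avyr] add [sqvql] -> 4 lines: tig sqvql ugr nctoi
Hunk 5: at line 2 remove [ugr] add [rvtc,sxfzp] -> 5 lines: tig sqvql rvtc sxfzp nctoi
Final line 4: sxfzp

Answer: sxfzp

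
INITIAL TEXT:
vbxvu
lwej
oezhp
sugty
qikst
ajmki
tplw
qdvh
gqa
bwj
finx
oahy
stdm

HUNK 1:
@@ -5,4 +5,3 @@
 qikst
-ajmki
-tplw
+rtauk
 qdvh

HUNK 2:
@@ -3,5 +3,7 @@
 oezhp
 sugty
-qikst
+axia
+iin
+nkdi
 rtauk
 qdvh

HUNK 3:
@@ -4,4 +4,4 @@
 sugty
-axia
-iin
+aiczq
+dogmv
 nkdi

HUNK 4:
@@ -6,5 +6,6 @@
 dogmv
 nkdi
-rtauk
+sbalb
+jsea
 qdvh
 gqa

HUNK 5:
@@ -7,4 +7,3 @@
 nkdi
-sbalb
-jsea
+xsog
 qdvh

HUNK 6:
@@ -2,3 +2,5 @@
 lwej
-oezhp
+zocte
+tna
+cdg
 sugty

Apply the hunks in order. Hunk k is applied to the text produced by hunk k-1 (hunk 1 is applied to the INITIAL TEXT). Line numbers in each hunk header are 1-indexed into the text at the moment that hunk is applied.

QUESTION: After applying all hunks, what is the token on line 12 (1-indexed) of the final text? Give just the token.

Answer: gqa

Derivation:
Hunk 1: at line 5 remove [ajmki,tplw] add [rtauk] -> 12 lines: vbxvu lwej oezhp sugty qikst rtauk qdvh gqa bwj finx oahy stdm
Hunk 2: at line 3 remove [qikst] add [axia,iin,nkdi] -> 14 lines: vbxvu lwej oezhp sugty axia iin nkdi rtauk qdvh gqa bwj finx oahy stdm
Hunk 3: at line 4 remove [axia,iin] add [aiczq,dogmv] -> 14 lines: vbxvu lwej oezhp sugty aiczq dogmv nkdi rtauk qdvh gqa bwj finx oahy stdm
Hunk 4: at line 6 remove [rtauk] add [sbalb,jsea] -> 15 lines: vbxvu lwej oezhp sugty aiczq dogmv nkdi sbalb jsea qdvh gqa bwj finx oahy stdm
Hunk 5: at line 7 remove [sbalb,jsea] add [xsog] -> 14 lines: vbxvu lwej oezhp sugty aiczq dogmv nkdi xsog qdvh gqa bwj finx oahy stdm
Hunk 6: at line 2 remove [oezhp] add [zocte,tna,cdg] -> 16 lines: vbxvu lwej zocte tna cdg sugty aiczq dogmv nkdi xsog qdvh gqa bwj finx oahy stdm
Final line 12: gqa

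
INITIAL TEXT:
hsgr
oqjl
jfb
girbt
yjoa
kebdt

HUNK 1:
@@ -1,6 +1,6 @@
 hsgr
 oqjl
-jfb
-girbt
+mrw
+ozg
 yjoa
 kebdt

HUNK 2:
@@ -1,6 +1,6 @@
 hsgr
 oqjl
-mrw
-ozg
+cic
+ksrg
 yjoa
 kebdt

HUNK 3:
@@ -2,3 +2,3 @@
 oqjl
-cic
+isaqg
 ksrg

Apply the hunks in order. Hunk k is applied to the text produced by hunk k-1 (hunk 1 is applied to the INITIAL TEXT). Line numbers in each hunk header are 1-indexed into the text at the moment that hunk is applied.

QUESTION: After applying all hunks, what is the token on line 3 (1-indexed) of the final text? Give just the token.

Answer: isaqg

Derivation:
Hunk 1: at line 1 remove [jfb,girbt] add [mrw,ozg] -> 6 lines: hsgr oqjl mrw ozg yjoa kebdt
Hunk 2: at line 1 remove [mrw,ozg] add [cic,ksrg] -> 6 lines: hsgr oqjl cic ksrg yjoa kebdt
Hunk 3: at line 2 remove [cic] add [isaqg] -> 6 lines: hsgr oqjl isaqg ksrg yjoa kebdt
Final line 3: isaqg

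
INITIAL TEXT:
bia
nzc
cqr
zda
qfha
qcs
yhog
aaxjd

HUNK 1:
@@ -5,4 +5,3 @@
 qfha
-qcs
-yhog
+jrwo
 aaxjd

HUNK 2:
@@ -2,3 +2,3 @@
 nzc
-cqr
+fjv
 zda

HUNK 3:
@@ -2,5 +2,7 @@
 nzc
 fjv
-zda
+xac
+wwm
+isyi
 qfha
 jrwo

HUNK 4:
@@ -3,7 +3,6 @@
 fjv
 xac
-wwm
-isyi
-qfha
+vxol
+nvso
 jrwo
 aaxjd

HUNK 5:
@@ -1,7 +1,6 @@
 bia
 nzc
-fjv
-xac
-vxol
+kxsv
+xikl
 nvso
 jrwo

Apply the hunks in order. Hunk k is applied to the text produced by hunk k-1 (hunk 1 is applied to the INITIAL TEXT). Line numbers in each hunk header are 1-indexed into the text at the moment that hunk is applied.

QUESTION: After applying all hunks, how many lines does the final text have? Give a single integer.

Hunk 1: at line 5 remove [qcs,yhog] add [jrwo] -> 7 lines: bia nzc cqr zda qfha jrwo aaxjd
Hunk 2: at line 2 remove [cqr] add [fjv] -> 7 lines: bia nzc fjv zda qfha jrwo aaxjd
Hunk 3: at line 2 remove [zda] add [xac,wwm,isyi] -> 9 lines: bia nzc fjv xac wwm isyi qfha jrwo aaxjd
Hunk 4: at line 3 remove [wwm,isyi,qfha] add [vxol,nvso] -> 8 lines: bia nzc fjv xac vxol nvso jrwo aaxjd
Hunk 5: at line 1 remove [fjv,xac,vxol] add [kxsv,xikl] -> 7 lines: bia nzc kxsv xikl nvso jrwo aaxjd
Final line count: 7

Answer: 7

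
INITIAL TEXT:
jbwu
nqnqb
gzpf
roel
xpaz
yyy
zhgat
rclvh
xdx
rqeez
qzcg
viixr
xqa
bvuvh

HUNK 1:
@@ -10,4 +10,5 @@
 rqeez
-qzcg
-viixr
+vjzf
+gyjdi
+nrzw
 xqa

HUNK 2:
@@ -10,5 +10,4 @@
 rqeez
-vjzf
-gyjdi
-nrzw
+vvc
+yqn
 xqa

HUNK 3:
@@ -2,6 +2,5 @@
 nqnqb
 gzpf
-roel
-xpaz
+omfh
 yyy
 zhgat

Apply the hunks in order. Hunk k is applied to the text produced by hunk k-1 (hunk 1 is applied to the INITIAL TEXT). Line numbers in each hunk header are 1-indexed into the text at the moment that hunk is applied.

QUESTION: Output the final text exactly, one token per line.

Hunk 1: at line 10 remove [qzcg,viixr] add [vjzf,gyjdi,nrzw] -> 15 lines: jbwu nqnqb gzpf roel xpaz yyy zhgat rclvh xdx rqeez vjzf gyjdi nrzw xqa bvuvh
Hunk 2: at line 10 remove [vjzf,gyjdi,nrzw] add [vvc,yqn] -> 14 lines: jbwu nqnqb gzpf roel xpaz yyy zhgat rclvh xdx rqeez vvc yqn xqa bvuvh
Hunk 3: at line 2 remove [roel,xpaz] add [omfh] -> 13 lines: jbwu nqnqb gzpf omfh yyy zhgat rclvh xdx rqeez vvc yqn xqa bvuvh

Answer: jbwu
nqnqb
gzpf
omfh
yyy
zhgat
rclvh
xdx
rqeez
vvc
yqn
xqa
bvuvh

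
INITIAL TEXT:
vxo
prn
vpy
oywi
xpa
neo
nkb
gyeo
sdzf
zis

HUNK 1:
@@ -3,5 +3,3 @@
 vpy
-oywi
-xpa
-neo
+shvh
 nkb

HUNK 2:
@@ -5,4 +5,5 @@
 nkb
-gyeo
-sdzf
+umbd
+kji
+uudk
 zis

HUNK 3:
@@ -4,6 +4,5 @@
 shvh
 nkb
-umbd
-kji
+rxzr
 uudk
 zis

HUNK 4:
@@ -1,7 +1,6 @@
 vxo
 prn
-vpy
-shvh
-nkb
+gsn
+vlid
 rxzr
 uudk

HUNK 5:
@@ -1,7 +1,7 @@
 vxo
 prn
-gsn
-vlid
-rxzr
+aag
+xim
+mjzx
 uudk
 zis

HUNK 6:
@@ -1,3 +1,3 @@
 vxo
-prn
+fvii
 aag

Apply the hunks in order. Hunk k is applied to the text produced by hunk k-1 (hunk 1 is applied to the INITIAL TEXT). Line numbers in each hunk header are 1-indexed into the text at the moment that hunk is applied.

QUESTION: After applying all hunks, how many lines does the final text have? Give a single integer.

Hunk 1: at line 3 remove [oywi,xpa,neo] add [shvh] -> 8 lines: vxo prn vpy shvh nkb gyeo sdzf zis
Hunk 2: at line 5 remove [gyeo,sdzf] add [umbd,kji,uudk] -> 9 lines: vxo prn vpy shvh nkb umbd kji uudk zis
Hunk 3: at line 4 remove [umbd,kji] add [rxzr] -> 8 lines: vxo prn vpy shvh nkb rxzr uudk zis
Hunk 4: at line 1 remove [vpy,shvh,nkb] add [gsn,vlid] -> 7 lines: vxo prn gsn vlid rxzr uudk zis
Hunk 5: at line 1 remove [gsn,vlid,rxzr] add [aag,xim,mjzx] -> 7 lines: vxo prn aag xim mjzx uudk zis
Hunk 6: at line 1 remove [prn] add [fvii] -> 7 lines: vxo fvii aag xim mjzx uudk zis
Final line count: 7

Answer: 7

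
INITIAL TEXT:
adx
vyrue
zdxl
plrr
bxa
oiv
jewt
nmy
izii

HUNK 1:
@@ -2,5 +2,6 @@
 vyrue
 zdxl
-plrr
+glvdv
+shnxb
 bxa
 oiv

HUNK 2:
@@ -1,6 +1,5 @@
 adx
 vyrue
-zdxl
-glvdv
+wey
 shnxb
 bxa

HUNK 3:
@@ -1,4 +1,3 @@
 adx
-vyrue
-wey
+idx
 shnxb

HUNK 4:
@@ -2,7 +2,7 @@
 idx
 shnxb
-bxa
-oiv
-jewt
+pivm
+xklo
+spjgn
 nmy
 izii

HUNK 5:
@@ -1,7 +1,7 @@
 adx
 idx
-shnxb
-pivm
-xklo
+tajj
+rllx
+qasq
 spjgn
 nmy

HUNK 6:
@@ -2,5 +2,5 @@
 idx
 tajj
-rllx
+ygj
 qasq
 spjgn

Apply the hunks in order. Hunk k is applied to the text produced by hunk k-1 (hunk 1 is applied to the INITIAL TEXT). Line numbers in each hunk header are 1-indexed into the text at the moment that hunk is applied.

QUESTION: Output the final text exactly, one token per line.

Answer: adx
idx
tajj
ygj
qasq
spjgn
nmy
izii

Derivation:
Hunk 1: at line 2 remove [plrr] add [glvdv,shnxb] -> 10 lines: adx vyrue zdxl glvdv shnxb bxa oiv jewt nmy izii
Hunk 2: at line 1 remove [zdxl,glvdv] add [wey] -> 9 lines: adx vyrue wey shnxb bxa oiv jewt nmy izii
Hunk 3: at line 1 remove [vyrue,wey] add [idx] -> 8 lines: adx idx shnxb bxa oiv jewt nmy izii
Hunk 4: at line 2 remove [bxa,oiv,jewt] add [pivm,xklo,spjgn] -> 8 lines: adx idx shnxb pivm xklo spjgn nmy izii
Hunk 5: at line 1 remove [shnxb,pivm,xklo] add [tajj,rllx,qasq] -> 8 lines: adx idx tajj rllx qasq spjgn nmy izii
Hunk 6: at line 2 remove [rllx] add [ygj] -> 8 lines: adx idx tajj ygj qasq spjgn nmy izii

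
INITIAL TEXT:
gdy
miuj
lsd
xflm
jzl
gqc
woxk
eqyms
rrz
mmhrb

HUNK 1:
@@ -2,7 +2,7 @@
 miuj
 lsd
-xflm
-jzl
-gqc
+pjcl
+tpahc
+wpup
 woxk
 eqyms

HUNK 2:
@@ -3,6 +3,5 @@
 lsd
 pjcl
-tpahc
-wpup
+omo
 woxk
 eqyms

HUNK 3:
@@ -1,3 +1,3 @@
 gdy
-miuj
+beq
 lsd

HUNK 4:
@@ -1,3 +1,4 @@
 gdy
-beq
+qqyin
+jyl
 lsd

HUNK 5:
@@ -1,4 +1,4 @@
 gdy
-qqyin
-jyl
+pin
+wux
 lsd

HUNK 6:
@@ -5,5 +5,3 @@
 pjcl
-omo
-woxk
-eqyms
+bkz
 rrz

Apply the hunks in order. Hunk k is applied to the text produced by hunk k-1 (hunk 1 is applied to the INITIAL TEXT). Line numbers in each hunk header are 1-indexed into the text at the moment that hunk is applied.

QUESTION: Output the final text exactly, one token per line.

Hunk 1: at line 2 remove [xflm,jzl,gqc] add [pjcl,tpahc,wpup] -> 10 lines: gdy miuj lsd pjcl tpahc wpup woxk eqyms rrz mmhrb
Hunk 2: at line 3 remove [tpahc,wpup] add [omo] -> 9 lines: gdy miuj lsd pjcl omo woxk eqyms rrz mmhrb
Hunk 3: at line 1 remove [miuj] add [beq] -> 9 lines: gdy beq lsd pjcl omo woxk eqyms rrz mmhrb
Hunk 4: at line 1 remove [beq] add [qqyin,jyl] -> 10 lines: gdy qqyin jyl lsd pjcl omo woxk eqyms rrz mmhrb
Hunk 5: at line 1 remove [qqyin,jyl] add [pin,wux] -> 10 lines: gdy pin wux lsd pjcl omo woxk eqyms rrz mmhrb
Hunk 6: at line 5 remove [omo,woxk,eqyms] add [bkz] -> 8 lines: gdy pin wux lsd pjcl bkz rrz mmhrb

Answer: gdy
pin
wux
lsd
pjcl
bkz
rrz
mmhrb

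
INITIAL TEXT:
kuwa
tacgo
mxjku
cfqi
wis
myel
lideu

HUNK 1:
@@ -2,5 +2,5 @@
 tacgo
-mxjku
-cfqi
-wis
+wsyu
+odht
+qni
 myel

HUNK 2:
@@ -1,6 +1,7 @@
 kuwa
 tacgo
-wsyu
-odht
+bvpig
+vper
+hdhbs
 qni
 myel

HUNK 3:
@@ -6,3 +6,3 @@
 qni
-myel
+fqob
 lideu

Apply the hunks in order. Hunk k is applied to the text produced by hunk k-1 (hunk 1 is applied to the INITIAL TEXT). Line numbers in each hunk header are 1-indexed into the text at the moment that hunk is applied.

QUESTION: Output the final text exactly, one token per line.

Answer: kuwa
tacgo
bvpig
vper
hdhbs
qni
fqob
lideu

Derivation:
Hunk 1: at line 2 remove [mxjku,cfqi,wis] add [wsyu,odht,qni] -> 7 lines: kuwa tacgo wsyu odht qni myel lideu
Hunk 2: at line 1 remove [wsyu,odht] add [bvpig,vper,hdhbs] -> 8 lines: kuwa tacgo bvpig vper hdhbs qni myel lideu
Hunk 3: at line 6 remove [myel] add [fqob] -> 8 lines: kuwa tacgo bvpig vper hdhbs qni fqob lideu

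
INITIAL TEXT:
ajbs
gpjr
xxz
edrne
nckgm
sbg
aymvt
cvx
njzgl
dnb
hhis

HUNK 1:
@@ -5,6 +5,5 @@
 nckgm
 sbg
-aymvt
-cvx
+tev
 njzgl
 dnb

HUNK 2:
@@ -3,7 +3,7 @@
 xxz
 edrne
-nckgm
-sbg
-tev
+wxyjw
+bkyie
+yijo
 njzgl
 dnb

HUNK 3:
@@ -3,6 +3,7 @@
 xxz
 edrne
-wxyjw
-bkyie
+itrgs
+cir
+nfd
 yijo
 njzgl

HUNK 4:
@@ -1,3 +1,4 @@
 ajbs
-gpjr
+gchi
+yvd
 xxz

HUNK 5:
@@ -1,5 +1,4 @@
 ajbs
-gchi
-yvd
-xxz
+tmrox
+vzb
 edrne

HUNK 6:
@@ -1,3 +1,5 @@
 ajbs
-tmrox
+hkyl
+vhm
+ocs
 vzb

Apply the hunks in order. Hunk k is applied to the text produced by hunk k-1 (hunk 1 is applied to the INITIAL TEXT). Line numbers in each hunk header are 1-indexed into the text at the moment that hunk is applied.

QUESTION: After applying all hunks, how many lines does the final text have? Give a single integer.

Answer: 13

Derivation:
Hunk 1: at line 5 remove [aymvt,cvx] add [tev] -> 10 lines: ajbs gpjr xxz edrne nckgm sbg tev njzgl dnb hhis
Hunk 2: at line 3 remove [nckgm,sbg,tev] add [wxyjw,bkyie,yijo] -> 10 lines: ajbs gpjr xxz edrne wxyjw bkyie yijo njzgl dnb hhis
Hunk 3: at line 3 remove [wxyjw,bkyie] add [itrgs,cir,nfd] -> 11 lines: ajbs gpjr xxz edrne itrgs cir nfd yijo njzgl dnb hhis
Hunk 4: at line 1 remove [gpjr] add [gchi,yvd] -> 12 lines: ajbs gchi yvd xxz edrne itrgs cir nfd yijo njzgl dnb hhis
Hunk 5: at line 1 remove [gchi,yvd,xxz] add [tmrox,vzb] -> 11 lines: ajbs tmrox vzb edrne itrgs cir nfd yijo njzgl dnb hhis
Hunk 6: at line 1 remove [tmrox] add [hkyl,vhm,ocs] -> 13 lines: ajbs hkyl vhm ocs vzb edrne itrgs cir nfd yijo njzgl dnb hhis
Final line count: 13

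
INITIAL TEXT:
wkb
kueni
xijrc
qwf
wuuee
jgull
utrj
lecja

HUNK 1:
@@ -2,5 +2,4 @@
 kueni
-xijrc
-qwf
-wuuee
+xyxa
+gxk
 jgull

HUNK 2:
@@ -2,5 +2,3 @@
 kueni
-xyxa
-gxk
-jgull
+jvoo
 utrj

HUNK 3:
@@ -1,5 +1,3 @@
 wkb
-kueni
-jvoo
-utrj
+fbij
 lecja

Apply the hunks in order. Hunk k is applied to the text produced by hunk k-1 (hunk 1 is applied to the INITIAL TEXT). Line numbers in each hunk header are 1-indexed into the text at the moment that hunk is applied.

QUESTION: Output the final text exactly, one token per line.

Hunk 1: at line 2 remove [xijrc,qwf,wuuee] add [xyxa,gxk] -> 7 lines: wkb kueni xyxa gxk jgull utrj lecja
Hunk 2: at line 2 remove [xyxa,gxk,jgull] add [jvoo] -> 5 lines: wkb kueni jvoo utrj lecja
Hunk 3: at line 1 remove [kueni,jvoo,utrj] add [fbij] -> 3 lines: wkb fbij lecja

Answer: wkb
fbij
lecja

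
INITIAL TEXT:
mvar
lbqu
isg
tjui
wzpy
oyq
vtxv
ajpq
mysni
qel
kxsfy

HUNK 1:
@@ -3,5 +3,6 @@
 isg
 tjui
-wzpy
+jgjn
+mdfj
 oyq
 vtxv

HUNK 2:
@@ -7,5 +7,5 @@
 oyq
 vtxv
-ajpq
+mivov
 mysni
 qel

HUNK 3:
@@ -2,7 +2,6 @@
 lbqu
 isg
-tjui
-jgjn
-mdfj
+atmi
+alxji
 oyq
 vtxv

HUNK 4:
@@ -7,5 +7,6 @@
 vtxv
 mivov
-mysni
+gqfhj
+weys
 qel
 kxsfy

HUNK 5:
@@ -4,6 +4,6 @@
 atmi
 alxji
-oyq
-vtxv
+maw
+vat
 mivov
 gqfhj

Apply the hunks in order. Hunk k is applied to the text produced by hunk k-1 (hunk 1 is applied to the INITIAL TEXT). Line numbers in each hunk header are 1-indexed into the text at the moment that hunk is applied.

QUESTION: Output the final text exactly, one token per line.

Hunk 1: at line 3 remove [wzpy] add [jgjn,mdfj] -> 12 lines: mvar lbqu isg tjui jgjn mdfj oyq vtxv ajpq mysni qel kxsfy
Hunk 2: at line 7 remove [ajpq] add [mivov] -> 12 lines: mvar lbqu isg tjui jgjn mdfj oyq vtxv mivov mysni qel kxsfy
Hunk 3: at line 2 remove [tjui,jgjn,mdfj] add [atmi,alxji] -> 11 lines: mvar lbqu isg atmi alxji oyq vtxv mivov mysni qel kxsfy
Hunk 4: at line 7 remove [mysni] add [gqfhj,weys] -> 12 lines: mvar lbqu isg atmi alxji oyq vtxv mivov gqfhj weys qel kxsfy
Hunk 5: at line 4 remove [oyq,vtxv] add [maw,vat] -> 12 lines: mvar lbqu isg atmi alxji maw vat mivov gqfhj weys qel kxsfy

Answer: mvar
lbqu
isg
atmi
alxji
maw
vat
mivov
gqfhj
weys
qel
kxsfy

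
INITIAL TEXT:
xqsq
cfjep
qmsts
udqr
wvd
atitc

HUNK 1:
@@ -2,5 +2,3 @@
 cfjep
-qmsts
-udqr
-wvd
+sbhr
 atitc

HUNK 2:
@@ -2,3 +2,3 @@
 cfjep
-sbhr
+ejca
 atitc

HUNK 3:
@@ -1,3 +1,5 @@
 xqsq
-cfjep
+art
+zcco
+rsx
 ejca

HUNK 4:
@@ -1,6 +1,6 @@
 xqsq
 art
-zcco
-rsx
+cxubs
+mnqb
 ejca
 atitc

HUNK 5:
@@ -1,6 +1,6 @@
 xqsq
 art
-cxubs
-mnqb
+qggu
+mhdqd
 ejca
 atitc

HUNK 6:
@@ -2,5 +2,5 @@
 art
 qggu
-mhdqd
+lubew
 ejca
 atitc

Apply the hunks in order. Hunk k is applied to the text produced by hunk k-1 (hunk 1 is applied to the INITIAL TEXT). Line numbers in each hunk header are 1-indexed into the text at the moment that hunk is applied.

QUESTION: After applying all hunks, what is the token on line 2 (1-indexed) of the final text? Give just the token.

Hunk 1: at line 2 remove [qmsts,udqr,wvd] add [sbhr] -> 4 lines: xqsq cfjep sbhr atitc
Hunk 2: at line 2 remove [sbhr] add [ejca] -> 4 lines: xqsq cfjep ejca atitc
Hunk 3: at line 1 remove [cfjep] add [art,zcco,rsx] -> 6 lines: xqsq art zcco rsx ejca atitc
Hunk 4: at line 1 remove [zcco,rsx] add [cxubs,mnqb] -> 6 lines: xqsq art cxubs mnqb ejca atitc
Hunk 5: at line 1 remove [cxubs,mnqb] add [qggu,mhdqd] -> 6 lines: xqsq art qggu mhdqd ejca atitc
Hunk 6: at line 2 remove [mhdqd] add [lubew] -> 6 lines: xqsq art qggu lubew ejca atitc
Final line 2: art

Answer: art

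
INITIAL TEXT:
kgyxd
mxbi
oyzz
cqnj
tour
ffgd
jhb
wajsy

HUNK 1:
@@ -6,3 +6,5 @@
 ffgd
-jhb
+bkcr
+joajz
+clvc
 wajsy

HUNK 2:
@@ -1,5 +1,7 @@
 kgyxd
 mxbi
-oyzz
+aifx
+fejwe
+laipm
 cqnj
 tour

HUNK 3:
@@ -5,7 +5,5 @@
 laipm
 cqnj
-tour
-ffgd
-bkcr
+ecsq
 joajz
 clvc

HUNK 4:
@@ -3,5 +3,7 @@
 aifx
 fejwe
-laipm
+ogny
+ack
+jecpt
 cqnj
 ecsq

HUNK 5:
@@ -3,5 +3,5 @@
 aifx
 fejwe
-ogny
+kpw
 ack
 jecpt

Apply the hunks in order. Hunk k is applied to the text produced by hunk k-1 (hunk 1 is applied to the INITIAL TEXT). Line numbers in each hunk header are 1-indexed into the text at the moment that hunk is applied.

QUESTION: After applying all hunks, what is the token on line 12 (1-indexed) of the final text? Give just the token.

Hunk 1: at line 6 remove [jhb] add [bkcr,joajz,clvc] -> 10 lines: kgyxd mxbi oyzz cqnj tour ffgd bkcr joajz clvc wajsy
Hunk 2: at line 1 remove [oyzz] add [aifx,fejwe,laipm] -> 12 lines: kgyxd mxbi aifx fejwe laipm cqnj tour ffgd bkcr joajz clvc wajsy
Hunk 3: at line 5 remove [tour,ffgd,bkcr] add [ecsq] -> 10 lines: kgyxd mxbi aifx fejwe laipm cqnj ecsq joajz clvc wajsy
Hunk 4: at line 3 remove [laipm] add [ogny,ack,jecpt] -> 12 lines: kgyxd mxbi aifx fejwe ogny ack jecpt cqnj ecsq joajz clvc wajsy
Hunk 5: at line 3 remove [ogny] add [kpw] -> 12 lines: kgyxd mxbi aifx fejwe kpw ack jecpt cqnj ecsq joajz clvc wajsy
Final line 12: wajsy

Answer: wajsy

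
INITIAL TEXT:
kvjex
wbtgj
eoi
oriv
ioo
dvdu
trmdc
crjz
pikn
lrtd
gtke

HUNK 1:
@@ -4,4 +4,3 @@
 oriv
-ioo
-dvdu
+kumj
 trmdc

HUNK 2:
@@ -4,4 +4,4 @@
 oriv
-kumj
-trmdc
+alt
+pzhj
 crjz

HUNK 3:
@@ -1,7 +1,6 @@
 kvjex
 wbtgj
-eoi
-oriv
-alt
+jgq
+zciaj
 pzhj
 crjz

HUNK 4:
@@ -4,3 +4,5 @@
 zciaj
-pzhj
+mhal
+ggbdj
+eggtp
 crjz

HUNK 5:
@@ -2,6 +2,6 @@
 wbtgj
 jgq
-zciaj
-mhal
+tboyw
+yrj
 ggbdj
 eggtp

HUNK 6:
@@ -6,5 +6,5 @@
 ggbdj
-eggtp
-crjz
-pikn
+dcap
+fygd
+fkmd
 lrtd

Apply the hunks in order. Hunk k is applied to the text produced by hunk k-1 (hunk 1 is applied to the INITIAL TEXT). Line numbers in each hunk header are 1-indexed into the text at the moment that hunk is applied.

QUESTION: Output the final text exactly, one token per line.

Answer: kvjex
wbtgj
jgq
tboyw
yrj
ggbdj
dcap
fygd
fkmd
lrtd
gtke

Derivation:
Hunk 1: at line 4 remove [ioo,dvdu] add [kumj] -> 10 lines: kvjex wbtgj eoi oriv kumj trmdc crjz pikn lrtd gtke
Hunk 2: at line 4 remove [kumj,trmdc] add [alt,pzhj] -> 10 lines: kvjex wbtgj eoi oriv alt pzhj crjz pikn lrtd gtke
Hunk 3: at line 1 remove [eoi,oriv,alt] add [jgq,zciaj] -> 9 lines: kvjex wbtgj jgq zciaj pzhj crjz pikn lrtd gtke
Hunk 4: at line 4 remove [pzhj] add [mhal,ggbdj,eggtp] -> 11 lines: kvjex wbtgj jgq zciaj mhal ggbdj eggtp crjz pikn lrtd gtke
Hunk 5: at line 2 remove [zciaj,mhal] add [tboyw,yrj] -> 11 lines: kvjex wbtgj jgq tboyw yrj ggbdj eggtp crjz pikn lrtd gtke
Hunk 6: at line 6 remove [eggtp,crjz,pikn] add [dcap,fygd,fkmd] -> 11 lines: kvjex wbtgj jgq tboyw yrj ggbdj dcap fygd fkmd lrtd gtke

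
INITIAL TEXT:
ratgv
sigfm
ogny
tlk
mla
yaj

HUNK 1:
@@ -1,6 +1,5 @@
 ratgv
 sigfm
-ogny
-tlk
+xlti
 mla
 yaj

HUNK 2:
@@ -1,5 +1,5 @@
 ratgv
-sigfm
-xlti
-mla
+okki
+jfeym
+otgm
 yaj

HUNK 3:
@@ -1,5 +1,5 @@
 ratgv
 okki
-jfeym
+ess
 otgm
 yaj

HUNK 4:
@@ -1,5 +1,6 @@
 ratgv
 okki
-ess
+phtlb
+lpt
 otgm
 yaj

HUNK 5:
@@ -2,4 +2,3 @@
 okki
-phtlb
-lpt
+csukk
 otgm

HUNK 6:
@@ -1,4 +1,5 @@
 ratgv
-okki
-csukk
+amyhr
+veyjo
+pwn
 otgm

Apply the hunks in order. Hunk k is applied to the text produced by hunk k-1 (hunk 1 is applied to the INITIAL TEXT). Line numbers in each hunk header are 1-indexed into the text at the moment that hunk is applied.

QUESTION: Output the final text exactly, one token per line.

Hunk 1: at line 1 remove [ogny,tlk] add [xlti] -> 5 lines: ratgv sigfm xlti mla yaj
Hunk 2: at line 1 remove [sigfm,xlti,mla] add [okki,jfeym,otgm] -> 5 lines: ratgv okki jfeym otgm yaj
Hunk 3: at line 1 remove [jfeym] add [ess] -> 5 lines: ratgv okki ess otgm yaj
Hunk 4: at line 1 remove [ess] add [phtlb,lpt] -> 6 lines: ratgv okki phtlb lpt otgm yaj
Hunk 5: at line 2 remove [phtlb,lpt] add [csukk] -> 5 lines: ratgv okki csukk otgm yaj
Hunk 6: at line 1 remove [okki,csukk] add [amyhr,veyjo,pwn] -> 6 lines: ratgv amyhr veyjo pwn otgm yaj

Answer: ratgv
amyhr
veyjo
pwn
otgm
yaj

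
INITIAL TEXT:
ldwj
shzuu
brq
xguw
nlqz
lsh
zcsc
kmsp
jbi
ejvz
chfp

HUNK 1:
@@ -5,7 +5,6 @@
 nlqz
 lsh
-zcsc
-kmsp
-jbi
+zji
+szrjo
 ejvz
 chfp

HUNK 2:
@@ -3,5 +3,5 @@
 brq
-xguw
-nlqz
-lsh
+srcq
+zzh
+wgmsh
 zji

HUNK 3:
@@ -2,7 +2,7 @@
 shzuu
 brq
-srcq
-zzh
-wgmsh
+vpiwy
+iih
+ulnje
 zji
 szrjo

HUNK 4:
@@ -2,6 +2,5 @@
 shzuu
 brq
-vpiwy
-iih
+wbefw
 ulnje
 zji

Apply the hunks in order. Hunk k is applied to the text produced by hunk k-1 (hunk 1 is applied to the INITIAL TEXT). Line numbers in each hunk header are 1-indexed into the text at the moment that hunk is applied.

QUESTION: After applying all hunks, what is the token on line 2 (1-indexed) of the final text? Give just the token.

Answer: shzuu

Derivation:
Hunk 1: at line 5 remove [zcsc,kmsp,jbi] add [zji,szrjo] -> 10 lines: ldwj shzuu brq xguw nlqz lsh zji szrjo ejvz chfp
Hunk 2: at line 3 remove [xguw,nlqz,lsh] add [srcq,zzh,wgmsh] -> 10 lines: ldwj shzuu brq srcq zzh wgmsh zji szrjo ejvz chfp
Hunk 3: at line 2 remove [srcq,zzh,wgmsh] add [vpiwy,iih,ulnje] -> 10 lines: ldwj shzuu brq vpiwy iih ulnje zji szrjo ejvz chfp
Hunk 4: at line 2 remove [vpiwy,iih] add [wbefw] -> 9 lines: ldwj shzuu brq wbefw ulnje zji szrjo ejvz chfp
Final line 2: shzuu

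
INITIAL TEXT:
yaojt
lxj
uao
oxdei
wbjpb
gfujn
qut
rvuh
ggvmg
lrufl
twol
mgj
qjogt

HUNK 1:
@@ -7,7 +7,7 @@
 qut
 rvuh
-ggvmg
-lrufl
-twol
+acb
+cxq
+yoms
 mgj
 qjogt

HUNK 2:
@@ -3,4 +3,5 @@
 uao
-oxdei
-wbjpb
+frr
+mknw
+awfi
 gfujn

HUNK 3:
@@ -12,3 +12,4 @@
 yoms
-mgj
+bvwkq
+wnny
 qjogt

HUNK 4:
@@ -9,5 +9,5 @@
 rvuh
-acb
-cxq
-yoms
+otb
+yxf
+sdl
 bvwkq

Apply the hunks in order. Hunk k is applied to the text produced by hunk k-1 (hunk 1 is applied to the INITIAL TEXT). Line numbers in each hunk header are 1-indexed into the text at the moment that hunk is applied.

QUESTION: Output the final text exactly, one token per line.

Answer: yaojt
lxj
uao
frr
mknw
awfi
gfujn
qut
rvuh
otb
yxf
sdl
bvwkq
wnny
qjogt

Derivation:
Hunk 1: at line 7 remove [ggvmg,lrufl,twol] add [acb,cxq,yoms] -> 13 lines: yaojt lxj uao oxdei wbjpb gfujn qut rvuh acb cxq yoms mgj qjogt
Hunk 2: at line 3 remove [oxdei,wbjpb] add [frr,mknw,awfi] -> 14 lines: yaojt lxj uao frr mknw awfi gfujn qut rvuh acb cxq yoms mgj qjogt
Hunk 3: at line 12 remove [mgj] add [bvwkq,wnny] -> 15 lines: yaojt lxj uao frr mknw awfi gfujn qut rvuh acb cxq yoms bvwkq wnny qjogt
Hunk 4: at line 9 remove [acb,cxq,yoms] add [otb,yxf,sdl] -> 15 lines: yaojt lxj uao frr mknw awfi gfujn qut rvuh otb yxf sdl bvwkq wnny qjogt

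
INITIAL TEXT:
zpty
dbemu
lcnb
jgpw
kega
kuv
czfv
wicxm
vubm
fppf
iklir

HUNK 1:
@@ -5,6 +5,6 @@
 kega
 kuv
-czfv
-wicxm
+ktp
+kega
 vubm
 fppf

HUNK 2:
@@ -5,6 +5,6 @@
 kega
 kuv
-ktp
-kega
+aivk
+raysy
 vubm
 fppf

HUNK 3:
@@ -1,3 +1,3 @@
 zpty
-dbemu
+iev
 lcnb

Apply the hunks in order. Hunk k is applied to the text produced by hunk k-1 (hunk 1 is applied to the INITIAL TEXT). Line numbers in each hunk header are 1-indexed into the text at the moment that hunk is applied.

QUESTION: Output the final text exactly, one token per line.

Hunk 1: at line 5 remove [czfv,wicxm] add [ktp,kega] -> 11 lines: zpty dbemu lcnb jgpw kega kuv ktp kega vubm fppf iklir
Hunk 2: at line 5 remove [ktp,kega] add [aivk,raysy] -> 11 lines: zpty dbemu lcnb jgpw kega kuv aivk raysy vubm fppf iklir
Hunk 3: at line 1 remove [dbemu] add [iev] -> 11 lines: zpty iev lcnb jgpw kega kuv aivk raysy vubm fppf iklir

Answer: zpty
iev
lcnb
jgpw
kega
kuv
aivk
raysy
vubm
fppf
iklir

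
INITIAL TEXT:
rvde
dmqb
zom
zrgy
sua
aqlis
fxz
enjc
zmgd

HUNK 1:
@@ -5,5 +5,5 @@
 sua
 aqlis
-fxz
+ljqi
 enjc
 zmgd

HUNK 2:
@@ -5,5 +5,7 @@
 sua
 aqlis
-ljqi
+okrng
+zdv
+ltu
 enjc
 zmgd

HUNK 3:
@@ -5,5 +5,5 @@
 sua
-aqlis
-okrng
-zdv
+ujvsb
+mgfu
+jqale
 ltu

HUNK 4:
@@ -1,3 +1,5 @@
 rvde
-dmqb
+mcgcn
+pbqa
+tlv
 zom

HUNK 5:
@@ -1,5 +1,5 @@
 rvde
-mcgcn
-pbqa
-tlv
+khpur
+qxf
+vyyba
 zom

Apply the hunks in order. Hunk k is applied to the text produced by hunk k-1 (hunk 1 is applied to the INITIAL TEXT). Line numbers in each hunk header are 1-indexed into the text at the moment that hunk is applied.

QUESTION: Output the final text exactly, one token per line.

Hunk 1: at line 5 remove [fxz] add [ljqi] -> 9 lines: rvde dmqb zom zrgy sua aqlis ljqi enjc zmgd
Hunk 2: at line 5 remove [ljqi] add [okrng,zdv,ltu] -> 11 lines: rvde dmqb zom zrgy sua aqlis okrng zdv ltu enjc zmgd
Hunk 3: at line 5 remove [aqlis,okrng,zdv] add [ujvsb,mgfu,jqale] -> 11 lines: rvde dmqb zom zrgy sua ujvsb mgfu jqale ltu enjc zmgd
Hunk 4: at line 1 remove [dmqb] add [mcgcn,pbqa,tlv] -> 13 lines: rvde mcgcn pbqa tlv zom zrgy sua ujvsb mgfu jqale ltu enjc zmgd
Hunk 5: at line 1 remove [mcgcn,pbqa,tlv] add [khpur,qxf,vyyba] -> 13 lines: rvde khpur qxf vyyba zom zrgy sua ujvsb mgfu jqale ltu enjc zmgd

Answer: rvde
khpur
qxf
vyyba
zom
zrgy
sua
ujvsb
mgfu
jqale
ltu
enjc
zmgd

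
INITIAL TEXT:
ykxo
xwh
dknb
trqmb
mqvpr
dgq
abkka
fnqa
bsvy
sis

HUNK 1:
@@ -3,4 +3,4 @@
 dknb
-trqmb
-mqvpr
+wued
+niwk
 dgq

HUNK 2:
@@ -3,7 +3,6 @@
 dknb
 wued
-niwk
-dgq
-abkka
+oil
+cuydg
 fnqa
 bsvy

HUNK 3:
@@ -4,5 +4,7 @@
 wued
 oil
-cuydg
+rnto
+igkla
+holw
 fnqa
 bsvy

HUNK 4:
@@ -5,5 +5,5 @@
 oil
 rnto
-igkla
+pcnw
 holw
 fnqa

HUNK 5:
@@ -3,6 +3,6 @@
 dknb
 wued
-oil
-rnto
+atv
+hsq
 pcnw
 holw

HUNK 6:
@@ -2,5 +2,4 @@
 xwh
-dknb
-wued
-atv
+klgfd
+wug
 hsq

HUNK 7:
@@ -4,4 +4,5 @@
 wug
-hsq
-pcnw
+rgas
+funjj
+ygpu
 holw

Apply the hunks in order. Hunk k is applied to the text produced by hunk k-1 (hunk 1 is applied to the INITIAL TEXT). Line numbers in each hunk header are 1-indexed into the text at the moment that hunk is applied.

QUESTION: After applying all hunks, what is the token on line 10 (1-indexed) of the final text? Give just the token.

Hunk 1: at line 3 remove [trqmb,mqvpr] add [wued,niwk] -> 10 lines: ykxo xwh dknb wued niwk dgq abkka fnqa bsvy sis
Hunk 2: at line 3 remove [niwk,dgq,abkka] add [oil,cuydg] -> 9 lines: ykxo xwh dknb wued oil cuydg fnqa bsvy sis
Hunk 3: at line 4 remove [cuydg] add [rnto,igkla,holw] -> 11 lines: ykxo xwh dknb wued oil rnto igkla holw fnqa bsvy sis
Hunk 4: at line 5 remove [igkla] add [pcnw] -> 11 lines: ykxo xwh dknb wued oil rnto pcnw holw fnqa bsvy sis
Hunk 5: at line 3 remove [oil,rnto] add [atv,hsq] -> 11 lines: ykxo xwh dknb wued atv hsq pcnw holw fnqa bsvy sis
Hunk 6: at line 2 remove [dknb,wued,atv] add [klgfd,wug] -> 10 lines: ykxo xwh klgfd wug hsq pcnw holw fnqa bsvy sis
Hunk 7: at line 4 remove [hsq,pcnw] add [rgas,funjj,ygpu] -> 11 lines: ykxo xwh klgfd wug rgas funjj ygpu holw fnqa bsvy sis
Final line 10: bsvy

Answer: bsvy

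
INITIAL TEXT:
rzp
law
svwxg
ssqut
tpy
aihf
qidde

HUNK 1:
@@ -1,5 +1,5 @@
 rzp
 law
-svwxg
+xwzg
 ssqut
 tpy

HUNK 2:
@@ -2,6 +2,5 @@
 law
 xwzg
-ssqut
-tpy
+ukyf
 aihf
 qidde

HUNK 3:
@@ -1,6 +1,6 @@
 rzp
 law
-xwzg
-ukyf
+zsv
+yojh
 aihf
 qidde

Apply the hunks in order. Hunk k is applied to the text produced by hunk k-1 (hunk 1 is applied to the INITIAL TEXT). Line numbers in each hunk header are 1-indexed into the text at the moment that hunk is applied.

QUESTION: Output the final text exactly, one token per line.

Hunk 1: at line 1 remove [svwxg] add [xwzg] -> 7 lines: rzp law xwzg ssqut tpy aihf qidde
Hunk 2: at line 2 remove [ssqut,tpy] add [ukyf] -> 6 lines: rzp law xwzg ukyf aihf qidde
Hunk 3: at line 1 remove [xwzg,ukyf] add [zsv,yojh] -> 6 lines: rzp law zsv yojh aihf qidde

Answer: rzp
law
zsv
yojh
aihf
qidde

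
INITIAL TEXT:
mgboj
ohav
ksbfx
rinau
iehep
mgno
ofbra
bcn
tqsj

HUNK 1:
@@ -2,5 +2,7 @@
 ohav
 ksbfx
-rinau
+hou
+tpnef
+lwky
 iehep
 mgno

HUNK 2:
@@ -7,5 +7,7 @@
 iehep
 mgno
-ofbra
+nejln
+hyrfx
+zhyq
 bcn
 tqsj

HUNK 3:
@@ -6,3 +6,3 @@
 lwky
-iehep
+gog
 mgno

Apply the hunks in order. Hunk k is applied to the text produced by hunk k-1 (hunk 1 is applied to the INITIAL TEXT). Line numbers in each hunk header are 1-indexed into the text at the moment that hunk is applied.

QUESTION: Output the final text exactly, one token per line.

Hunk 1: at line 2 remove [rinau] add [hou,tpnef,lwky] -> 11 lines: mgboj ohav ksbfx hou tpnef lwky iehep mgno ofbra bcn tqsj
Hunk 2: at line 7 remove [ofbra] add [nejln,hyrfx,zhyq] -> 13 lines: mgboj ohav ksbfx hou tpnef lwky iehep mgno nejln hyrfx zhyq bcn tqsj
Hunk 3: at line 6 remove [iehep] add [gog] -> 13 lines: mgboj ohav ksbfx hou tpnef lwky gog mgno nejln hyrfx zhyq bcn tqsj

Answer: mgboj
ohav
ksbfx
hou
tpnef
lwky
gog
mgno
nejln
hyrfx
zhyq
bcn
tqsj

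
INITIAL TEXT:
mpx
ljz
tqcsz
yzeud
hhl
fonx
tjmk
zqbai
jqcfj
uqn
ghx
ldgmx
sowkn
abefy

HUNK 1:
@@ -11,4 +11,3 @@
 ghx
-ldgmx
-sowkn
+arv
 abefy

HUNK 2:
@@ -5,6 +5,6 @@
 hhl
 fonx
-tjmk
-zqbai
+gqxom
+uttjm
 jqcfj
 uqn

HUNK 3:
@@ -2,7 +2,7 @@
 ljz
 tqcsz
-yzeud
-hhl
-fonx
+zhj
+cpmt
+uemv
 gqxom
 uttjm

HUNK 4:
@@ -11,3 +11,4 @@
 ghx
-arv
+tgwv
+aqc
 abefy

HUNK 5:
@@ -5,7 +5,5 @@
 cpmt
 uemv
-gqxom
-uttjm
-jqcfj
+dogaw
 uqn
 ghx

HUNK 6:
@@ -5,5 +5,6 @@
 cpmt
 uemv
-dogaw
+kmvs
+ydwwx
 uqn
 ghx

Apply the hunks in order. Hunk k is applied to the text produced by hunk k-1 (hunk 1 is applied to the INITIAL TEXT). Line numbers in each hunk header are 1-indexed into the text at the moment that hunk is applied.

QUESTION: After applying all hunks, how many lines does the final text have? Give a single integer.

Hunk 1: at line 11 remove [ldgmx,sowkn] add [arv] -> 13 lines: mpx ljz tqcsz yzeud hhl fonx tjmk zqbai jqcfj uqn ghx arv abefy
Hunk 2: at line 5 remove [tjmk,zqbai] add [gqxom,uttjm] -> 13 lines: mpx ljz tqcsz yzeud hhl fonx gqxom uttjm jqcfj uqn ghx arv abefy
Hunk 3: at line 2 remove [yzeud,hhl,fonx] add [zhj,cpmt,uemv] -> 13 lines: mpx ljz tqcsz zhj cpmt uemv gqxom uttjm jqcfj uqn ghx arv abefy
Hunk 4: at line 11 remove [arv] add [tgwv,aqc] -> 14 lines: mpx ljz tqcsz zhj cpmt uemv gqxom uttjm jqcfj uqn ghx tgwv aqc abefy
Hunk 5: at line 5 remove [gqxom,uttjm,jqcfj] add [dogaw] -> 12 lines: mpx ljz tqcsz zhj cpmt uemv dogaw uqn ghx tgwv aqc abefy
Hunk 6: at line 5 remove [dogaw] add [kmvs,ydwwx] -> 13 lines: mpx ljz tqcsz zhj cpmt uemv kmvs ydwwx uqn ghx tgwv aqc abefy
Final line count: 13

Answer: 13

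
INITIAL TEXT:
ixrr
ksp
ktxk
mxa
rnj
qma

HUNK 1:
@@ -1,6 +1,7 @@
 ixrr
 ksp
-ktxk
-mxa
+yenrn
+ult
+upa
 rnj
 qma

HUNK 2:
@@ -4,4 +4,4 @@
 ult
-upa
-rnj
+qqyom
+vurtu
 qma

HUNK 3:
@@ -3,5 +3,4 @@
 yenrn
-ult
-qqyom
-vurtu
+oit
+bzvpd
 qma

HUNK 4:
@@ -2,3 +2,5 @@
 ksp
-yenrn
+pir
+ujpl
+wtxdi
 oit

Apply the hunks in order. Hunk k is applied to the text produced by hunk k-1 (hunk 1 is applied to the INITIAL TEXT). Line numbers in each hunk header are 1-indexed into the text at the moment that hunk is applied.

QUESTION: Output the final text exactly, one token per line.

Answer: ixrr
ksp
pir
ujpl
wtxdi
oit
bzvpd
qma

Derivation:
Hunk 1: at line 1 remove [ktxk,mxa] add [yenrn,ult,upa] -> 7 lines: ixrr ksp yenrn ult upa rnj qma
Hunk 2: at line 4 remove [upa,rnj] add [qqyom,vurtu] -> 7 lines: ixrr ksp yenrn ult qqyom vurtu qma
Hunk 3: at line 3 remove [ult,qqyom,vurtu] add [oit,bzvpd] -> 6 lines: ixrr ksp yenrn oit bzvpd qma
Hunk 4: at line 2 remove [yenrn] add [pir,ujpl,wtxdi] -> 8 lines: ixrr ksp pir ujpl wtxdi oit bzvpd qma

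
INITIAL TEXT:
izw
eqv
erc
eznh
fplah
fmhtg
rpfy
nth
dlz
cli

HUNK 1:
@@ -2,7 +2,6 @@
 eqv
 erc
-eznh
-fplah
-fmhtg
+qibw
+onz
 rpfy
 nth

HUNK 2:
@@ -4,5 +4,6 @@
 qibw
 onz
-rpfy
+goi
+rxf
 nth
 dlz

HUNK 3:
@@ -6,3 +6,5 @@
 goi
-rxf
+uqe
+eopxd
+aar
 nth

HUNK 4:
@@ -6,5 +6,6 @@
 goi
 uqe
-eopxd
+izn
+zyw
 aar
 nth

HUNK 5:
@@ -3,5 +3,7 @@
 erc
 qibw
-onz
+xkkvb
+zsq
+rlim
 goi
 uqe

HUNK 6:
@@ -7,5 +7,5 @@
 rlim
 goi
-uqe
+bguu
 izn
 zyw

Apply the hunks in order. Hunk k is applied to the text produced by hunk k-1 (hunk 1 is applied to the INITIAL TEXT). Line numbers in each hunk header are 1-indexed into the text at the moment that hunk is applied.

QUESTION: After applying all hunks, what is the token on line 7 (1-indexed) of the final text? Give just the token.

Answer: rlim

Derivation:
Hunk 1: at line 2 remove [eznh,fplah,fmhtg] add [qibw,onz] -> 9 lines: izw eqv erc qibw onz rpfy nth dlz cli
Hunk 2: at line 4 remove [rpfy] add [goi,rxf] -> 10 lines: izw eqv erc qibw onz goi rxf nth dlz cli
Hunk 3: at line 6 remove [rxf] add [uqe,eopxd,aar] -> 12 lines: izw eqv erc qibw onz goi uqe eopxd aar nth dlz cli
Hunk 4: at line 6 remove [eopxd] add [izn,zyw] -> 13 lines: izw eqv erc qibw onz goi uqe izn zyw aar nth dlz cli
Hunk 5: at line 3 remove [onz] add [xkkvb,zsq,rlim] -> 15 lines: izw eqv erc qibw xkkvb zsq rlim goi uqe izn zyw aar nth dlz cli
Hunk 6: at line 7 remove [uqe] add [bguu] -> 15 lines: izw eqv erc qibw xkkvb zsq rlim goi bguu izn zyw aar nth dlz cli
Final line 7: rlim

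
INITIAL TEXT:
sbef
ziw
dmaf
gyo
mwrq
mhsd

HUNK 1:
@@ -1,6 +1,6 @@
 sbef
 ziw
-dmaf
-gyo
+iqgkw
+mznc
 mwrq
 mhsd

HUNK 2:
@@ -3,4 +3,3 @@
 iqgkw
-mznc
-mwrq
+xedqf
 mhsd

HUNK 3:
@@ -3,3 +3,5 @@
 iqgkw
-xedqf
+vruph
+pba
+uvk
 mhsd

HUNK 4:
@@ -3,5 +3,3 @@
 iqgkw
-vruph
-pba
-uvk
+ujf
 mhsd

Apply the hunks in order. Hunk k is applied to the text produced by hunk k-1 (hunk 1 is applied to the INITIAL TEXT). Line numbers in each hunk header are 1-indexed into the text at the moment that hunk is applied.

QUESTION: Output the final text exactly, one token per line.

Hunk 1: at line 1 remove [dmaf,gyo] add [iqgkw,mznc] -> 6 lines: sbef ziw iqgkw mznc mwrq mhsd
Hunk 2: at line 3 remove [mznc,mwrq] add [xedqf] -> 5 lines: sbef ziw iqgkw xedqf mhsd
Hunk 3: at line 3 remove [xedqf] add [vruph,pba,uvk] -> 7 lines: sbef ziw iqgkw vruph pba uvk mhsd
Hunk 4: at line 3 remove [vruph,pba,uvk] add [ujf] -> 5 lines: sbef ziw iqgkw ujf mhsd

Answer: sbef
ziw
iqgkw
ujf
mhsd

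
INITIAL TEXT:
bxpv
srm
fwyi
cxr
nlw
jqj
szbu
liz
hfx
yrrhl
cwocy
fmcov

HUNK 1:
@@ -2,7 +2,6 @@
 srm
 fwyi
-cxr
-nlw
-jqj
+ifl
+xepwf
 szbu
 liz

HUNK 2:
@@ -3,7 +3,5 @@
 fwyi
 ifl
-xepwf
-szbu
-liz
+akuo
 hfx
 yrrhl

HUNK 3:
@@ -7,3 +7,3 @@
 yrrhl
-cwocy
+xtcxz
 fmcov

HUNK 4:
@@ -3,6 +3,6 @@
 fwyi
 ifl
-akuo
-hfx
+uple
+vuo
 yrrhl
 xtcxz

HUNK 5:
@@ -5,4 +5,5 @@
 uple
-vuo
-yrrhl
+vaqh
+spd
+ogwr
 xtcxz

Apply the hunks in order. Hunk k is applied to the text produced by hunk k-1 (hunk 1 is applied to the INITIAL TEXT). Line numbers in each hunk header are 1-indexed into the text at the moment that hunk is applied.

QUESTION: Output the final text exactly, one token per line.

Answer: bxpv
srm
fwyi
ifl
uple
vaqh
spd
ogwr
xtcxz
fmcov

Derivation:
Hunk 1: at line 2 remove [cxr,nlw,jqj] add [ifl,xepwf] -> 11 lines: bxpv srm fwyi ifl xepwf szbu liz hfx yrrhl cwocy fmcov
Hunk 2: at line 3 remove [xepwf,szbu,liz] add [akuo] -> 9 lines: bxpv srm fwyi ifl akuo hfx yrrhl cwocy fmcov
Hunk 3: at line 7 remove [cwocy] add [xtcxz] -> 9 lines: bxpv srm fwyi ifl akuo hfx yrrhl xtcxz fmcov
Hunk 4: at line 3 remove [akuo,hfx] add [uple,vuo] -> 9 lines: bxpv srm fwyi ifl uple vuo yrrhl xtcxz fmcov
Hunk 5: at line 5 remove [vuo,yrrhl] add [vaqh,spd,ogwr] -> 10 lines: bxpv srm fwyi ifl uple vaqh spd ogwr xtcxz fmcov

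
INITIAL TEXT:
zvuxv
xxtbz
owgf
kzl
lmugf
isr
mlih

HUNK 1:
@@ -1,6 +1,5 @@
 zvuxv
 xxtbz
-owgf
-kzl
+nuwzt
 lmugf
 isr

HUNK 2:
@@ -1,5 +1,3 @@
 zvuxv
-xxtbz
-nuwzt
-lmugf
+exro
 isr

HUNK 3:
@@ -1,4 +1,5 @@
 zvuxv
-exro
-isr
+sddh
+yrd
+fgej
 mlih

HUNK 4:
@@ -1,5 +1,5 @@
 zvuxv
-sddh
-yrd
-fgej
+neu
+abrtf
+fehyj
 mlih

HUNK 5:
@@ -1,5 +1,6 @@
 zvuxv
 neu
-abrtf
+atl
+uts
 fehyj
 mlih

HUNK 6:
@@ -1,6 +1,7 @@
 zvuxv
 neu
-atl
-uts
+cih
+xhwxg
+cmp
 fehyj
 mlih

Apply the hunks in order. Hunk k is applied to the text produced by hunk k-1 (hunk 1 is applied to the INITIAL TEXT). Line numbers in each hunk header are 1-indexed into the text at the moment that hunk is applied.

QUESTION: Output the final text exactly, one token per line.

Answer: zvuxv
neu
cih
xhwxg
cmp
fehyj
mlih

Derivation:
Hunk 1: at line 1 remove [owgf,kzl] add [nuwzt] -> 6 lines: zvuxv xxtbz nuwzt lmugf isr mlih
Hunk 2: at line 1 remove [xxtbz,nuwzt,lmugf] add [exro] -> 4 lines: zvuxv exro isr mlih
Hunk 3: at line 1 remove [exro,isr] add [sddh,yrd,fgej] -> 5 lines: zvuxv sddh yrd fgej mlih
Hunk 4: at line 1 remove [sddh,yrd,fgej] add [neu,abrtf,fehyj] -> 5 lines: zvuxv neu abrtf fehyj mlih
Hunk 5: at line 1 remove [abrtf] add [atl,uts] -> 6 lines: zvuxv neu atl uts fehyj mlih
Hunk 6: at line 1 remove [atl,uts] add [cih,xhwxg,cmp] -> 7 lines: zvuxv neu cih xhwxg cmp fehyj mlih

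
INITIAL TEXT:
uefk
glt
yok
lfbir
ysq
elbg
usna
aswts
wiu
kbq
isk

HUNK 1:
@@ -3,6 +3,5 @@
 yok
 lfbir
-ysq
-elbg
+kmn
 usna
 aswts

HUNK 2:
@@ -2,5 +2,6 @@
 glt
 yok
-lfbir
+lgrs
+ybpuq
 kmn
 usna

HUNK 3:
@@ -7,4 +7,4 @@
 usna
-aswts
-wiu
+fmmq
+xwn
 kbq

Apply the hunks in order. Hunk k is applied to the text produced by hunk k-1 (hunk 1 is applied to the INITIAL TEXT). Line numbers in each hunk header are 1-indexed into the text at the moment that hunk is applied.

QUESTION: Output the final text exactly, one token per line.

Hunk 1: at line 3 remove [ysq,elbg] add [kmn] -> 10 lines: uefk glt yok lfbir kmn usna aswts wiu kbq isk
Hunk 2: at line 2 remove [lfbir] add [lgrs,ybpuq] -> 11 lines: uefk glt yok lgrs ybpuq kmn usna aswts wiu kbq isk
Hunk 3: at line 7 remove [aswts,wiu] add [fmmq,xwn] -> 11 lines: uefk glt yok lgrs ybpuq kmn usna fmmq xwn kbq isk

Answer: uefk
glt
yok
lgrs
ybpuq
kmn
usna
fmmq
xwn
kbq
isk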